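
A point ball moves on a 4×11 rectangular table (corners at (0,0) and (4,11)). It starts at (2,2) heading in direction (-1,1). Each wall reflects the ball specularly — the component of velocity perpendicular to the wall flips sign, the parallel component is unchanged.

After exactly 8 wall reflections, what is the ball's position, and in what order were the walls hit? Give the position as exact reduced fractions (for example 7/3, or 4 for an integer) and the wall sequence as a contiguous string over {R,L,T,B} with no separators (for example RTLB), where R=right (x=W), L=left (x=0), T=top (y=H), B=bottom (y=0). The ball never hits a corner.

Final position: (4,2)
Wall sequence: LRTLRLBR

1. t=2 → L at (0,4); v=(1,1)
2. t=4 → R at (4,8); v=(-1,1)
3. t=3 → T at (1,11); v=(-1,-1)
4. t=1 → L at (0,10); v=(1,-1)
5. t=4 → R at (4,6); v=(-1,-1)
6. t=4 → L at (0,2); v=(1,-1)
7. t=2 → B at (2,0); v=(1,1)
8. t=2 → R at (4,2); v=(-1,1)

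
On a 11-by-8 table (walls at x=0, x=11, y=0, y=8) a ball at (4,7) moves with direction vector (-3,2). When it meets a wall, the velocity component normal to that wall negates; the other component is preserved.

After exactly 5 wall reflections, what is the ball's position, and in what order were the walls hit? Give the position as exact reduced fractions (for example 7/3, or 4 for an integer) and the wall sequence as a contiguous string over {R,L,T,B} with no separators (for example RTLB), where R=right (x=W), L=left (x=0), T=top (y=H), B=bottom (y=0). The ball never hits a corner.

Final position: (1/2,8)
Wall sequence: TLBRT

1. t=1/2 → T at (5/2,8); v=(-3,-2)
2. t=5/6 → L at (0,19/3); v=(3,-2)
3. t=19/6 → B at (19/2,0); v=(3,2)
4. t=1/2 → R at (11,1); v=(-3,2)
5. t=7/2 → T at (1/2,8); v=(-3,-2)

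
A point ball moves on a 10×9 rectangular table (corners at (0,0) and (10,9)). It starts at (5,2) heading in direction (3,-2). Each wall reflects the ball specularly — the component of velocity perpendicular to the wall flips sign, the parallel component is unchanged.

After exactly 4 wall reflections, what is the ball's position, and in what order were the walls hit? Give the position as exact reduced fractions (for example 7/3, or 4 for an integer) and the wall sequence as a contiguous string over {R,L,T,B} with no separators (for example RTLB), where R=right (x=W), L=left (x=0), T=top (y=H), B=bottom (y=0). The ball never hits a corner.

Final position: (3/2,9)
Wall sequence: BRLT

1. t=1 → B at (8,0); v=(3,2)
2. t=2/3 → R at (10,4/3); v=(-3,2)
3. t=10/3 → L at (0,8); v=(3,2)
4. t=1/2 → T at (3/2,9); v=(3,-2)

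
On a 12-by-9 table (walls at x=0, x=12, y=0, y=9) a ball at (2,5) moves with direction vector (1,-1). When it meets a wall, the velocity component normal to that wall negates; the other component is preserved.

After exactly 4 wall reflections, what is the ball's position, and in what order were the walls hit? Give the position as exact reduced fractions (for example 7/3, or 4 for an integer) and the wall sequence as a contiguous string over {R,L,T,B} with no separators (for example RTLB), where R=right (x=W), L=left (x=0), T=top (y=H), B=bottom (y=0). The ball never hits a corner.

1. t=5 → B at (7,0); v=(1,1)
2. t=5 → R at (12,5); v=(-1,1)
3. t=4 → T at (8,9); v=(-1,-1)
4. t=8 → L at (0,1); v=(1,-1)

Final position: (0,1)
Wall sequence: BRTL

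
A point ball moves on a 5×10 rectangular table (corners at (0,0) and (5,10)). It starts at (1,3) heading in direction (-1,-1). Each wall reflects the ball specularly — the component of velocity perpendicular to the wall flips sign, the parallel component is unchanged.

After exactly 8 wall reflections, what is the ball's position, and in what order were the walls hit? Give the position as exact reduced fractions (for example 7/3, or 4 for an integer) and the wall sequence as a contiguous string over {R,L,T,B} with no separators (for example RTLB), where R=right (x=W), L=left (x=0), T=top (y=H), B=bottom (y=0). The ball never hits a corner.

1. t=1 → L at (0,2); v=(1,-1)
2. t=2 → B at (2,0); v=(1,1)
3. t=3 → R at (5,3); v=(-1,1)
4. t=5 → L at (0,8); v=(1,1)
5. t=2 → T at (2,10); v=(1,-1)
6. t=3 → R at (5,7); v=(-1,-1)
7. t=5 → L at (0,2); v=(1,-1)
8. t=2 → B at (2,0); v=(1,1)

Final position: (2,0)
Wall sequence: LBRLTRLB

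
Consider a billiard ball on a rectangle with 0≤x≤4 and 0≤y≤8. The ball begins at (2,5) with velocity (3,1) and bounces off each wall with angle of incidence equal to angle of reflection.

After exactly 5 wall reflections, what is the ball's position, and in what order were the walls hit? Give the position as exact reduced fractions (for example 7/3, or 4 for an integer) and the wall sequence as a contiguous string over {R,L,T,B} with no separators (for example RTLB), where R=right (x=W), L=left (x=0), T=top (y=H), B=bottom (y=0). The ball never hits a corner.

Final position: (0,19/3)
Wall sequence: RLTRL

1. t=2/3 → R at (4,17/3); v=(-3,1)
2. t=4/3 → L at (0,7); v=(3,1)
3. t=1 → T at (3,8); v=(3,-1)
4. t=1/3 → R at (4,23/3); v=(-3,-1)
5. t=4/3 → L at (0,19/3); v=(3,-1)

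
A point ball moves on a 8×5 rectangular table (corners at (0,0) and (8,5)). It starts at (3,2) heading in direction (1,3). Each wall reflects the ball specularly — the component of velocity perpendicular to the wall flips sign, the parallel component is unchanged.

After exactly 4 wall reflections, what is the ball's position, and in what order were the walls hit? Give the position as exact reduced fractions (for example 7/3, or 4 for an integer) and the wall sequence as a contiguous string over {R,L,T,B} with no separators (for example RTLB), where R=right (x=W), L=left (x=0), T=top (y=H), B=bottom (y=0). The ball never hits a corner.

Final position: (8,3)
Wall sequence: TBTR

1. t=1 → T at (4,5); v=(1,-3)
2. t=5/3 → B at (17/3,0); v=(1,3)
3. t=5/3 → T at (22/3,5); v=(1,-3)
4. t=2/3 → R at (8,3); v=(-1,-3)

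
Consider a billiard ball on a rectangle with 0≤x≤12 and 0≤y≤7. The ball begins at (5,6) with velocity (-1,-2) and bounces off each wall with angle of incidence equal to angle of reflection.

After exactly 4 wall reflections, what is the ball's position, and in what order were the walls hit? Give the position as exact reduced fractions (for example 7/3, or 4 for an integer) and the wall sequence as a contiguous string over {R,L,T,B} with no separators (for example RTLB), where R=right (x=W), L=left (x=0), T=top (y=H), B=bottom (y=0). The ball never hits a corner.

Final position: (5,0)
Wall sequence: BLTB

1. t=3 → B at (2,0); v=(-1,2)
2. t=2 → L at (0,4); v=(1,2)
3. t=3/2 → T at (3/2,7); v=(1,-2)
4. t=7/2 → B at (5,0); v=(1,2)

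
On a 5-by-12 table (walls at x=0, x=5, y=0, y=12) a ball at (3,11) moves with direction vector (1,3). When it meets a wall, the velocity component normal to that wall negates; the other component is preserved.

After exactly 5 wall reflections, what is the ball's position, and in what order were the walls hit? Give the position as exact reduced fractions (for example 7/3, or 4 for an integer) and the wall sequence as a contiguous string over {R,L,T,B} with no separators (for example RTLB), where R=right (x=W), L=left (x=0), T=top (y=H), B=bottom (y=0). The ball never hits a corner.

1. t=1/3 → T at (10/3,12); v=(1,-3)
2. t=5/3 → R at (5,7); v=(-1,-3)
3. t=7/3 → B at (8/3,0); v=(-1,3)
4. t=8/3 → L at (0,8); v=(1,3)
5. t=4/3 → T at (4/3,12); v=(1,-3)

Final position: (4/3,12)
Wall sequence: TRBLT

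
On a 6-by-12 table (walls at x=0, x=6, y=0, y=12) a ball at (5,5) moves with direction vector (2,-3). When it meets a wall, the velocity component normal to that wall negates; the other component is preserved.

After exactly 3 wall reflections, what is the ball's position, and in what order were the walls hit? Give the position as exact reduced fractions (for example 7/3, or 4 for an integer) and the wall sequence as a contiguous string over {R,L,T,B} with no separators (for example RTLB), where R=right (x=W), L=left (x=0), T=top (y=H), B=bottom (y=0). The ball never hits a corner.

1. t=1/2 → R at (6,7/2); v=(-2,-3)
2. t=7/6 → B at (11/3,0); v=(-2,3)
3. t=11/6 → L at (0,11/2); v=(2,3)

Final position: (0,11/2)
Wall sequence: RBL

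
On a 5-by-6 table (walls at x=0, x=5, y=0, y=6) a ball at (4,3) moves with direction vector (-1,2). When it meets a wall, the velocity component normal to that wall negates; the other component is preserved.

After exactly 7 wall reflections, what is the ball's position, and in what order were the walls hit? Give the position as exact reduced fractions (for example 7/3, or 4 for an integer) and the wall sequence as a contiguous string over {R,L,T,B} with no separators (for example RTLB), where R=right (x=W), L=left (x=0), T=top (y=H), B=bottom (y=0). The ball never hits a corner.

Final position: (1/2,6)
Wall sequence: TLBTRBT

1. t=3/2 → T at (5/2,6); v=(-1,-2)
2. t=5/2 → L at (0,1); v=(1,-2)
3. t=1/2 → B at (1/2,0); v=(1,2)
4. t=3 → T at (7/2,6); v=(1,-2)
5. t=3/2 → R at (5,3); v=(-1,-2)
6. t=3/2 → B at (7/2,0); v=(-1,2)
7. t=3 → T at (1/2,6); v=(-1,-2)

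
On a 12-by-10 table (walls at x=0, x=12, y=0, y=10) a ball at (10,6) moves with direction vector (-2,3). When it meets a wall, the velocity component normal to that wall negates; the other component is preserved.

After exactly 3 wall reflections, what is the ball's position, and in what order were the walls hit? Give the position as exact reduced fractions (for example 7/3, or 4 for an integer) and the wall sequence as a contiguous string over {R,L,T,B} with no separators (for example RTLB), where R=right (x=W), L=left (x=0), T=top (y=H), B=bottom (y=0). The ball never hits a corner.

1. t=4/3 → T at (22/3,10); v=(-2,-3)
2. t=10/3 → B at (2/3,0); v=(-2,3)
3. t=1/3 → L at (0,1); v=(2,3)

Final position: (0,1)
Wall sequence: TBL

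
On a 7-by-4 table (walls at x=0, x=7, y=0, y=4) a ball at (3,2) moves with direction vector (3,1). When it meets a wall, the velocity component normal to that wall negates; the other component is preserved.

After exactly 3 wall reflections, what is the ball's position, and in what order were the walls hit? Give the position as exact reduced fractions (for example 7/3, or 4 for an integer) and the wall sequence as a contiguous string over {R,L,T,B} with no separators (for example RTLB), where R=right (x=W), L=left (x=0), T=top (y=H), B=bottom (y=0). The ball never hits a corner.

1. t=4/3 → R at (7,10/3); v=(-3,1)
2. t=2/3 → T at (5,4); v=(-3,-1)
3. t=5/3 → L at (0,7/3); v=(3,-1)

Final position: (0,7/3)
Wall sequence: RTL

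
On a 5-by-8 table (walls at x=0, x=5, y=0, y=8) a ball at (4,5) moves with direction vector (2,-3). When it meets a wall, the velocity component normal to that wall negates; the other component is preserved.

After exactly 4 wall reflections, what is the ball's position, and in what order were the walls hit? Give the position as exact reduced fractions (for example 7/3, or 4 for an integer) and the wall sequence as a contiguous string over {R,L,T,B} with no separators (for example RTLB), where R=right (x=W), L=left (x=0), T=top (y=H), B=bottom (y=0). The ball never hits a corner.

1. t=1/2 → R at (5,7/2); v=(-2,-3)
2. t=7/6 → B at (8/3,0); v=(-2,3)
3. t=4/3 → L at (0,4); v=(2,3)
4. t=4/3 → T at (8/3,8); v=(2,-3)

Final position: (8/3,8)
Wall sequence: RBLT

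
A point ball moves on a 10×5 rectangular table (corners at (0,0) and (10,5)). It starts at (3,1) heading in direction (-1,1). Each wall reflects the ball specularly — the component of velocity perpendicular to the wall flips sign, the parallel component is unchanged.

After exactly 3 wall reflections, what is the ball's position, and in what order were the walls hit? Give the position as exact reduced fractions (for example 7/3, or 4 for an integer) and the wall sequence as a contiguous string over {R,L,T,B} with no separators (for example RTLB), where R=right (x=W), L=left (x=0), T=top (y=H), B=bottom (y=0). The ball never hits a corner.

1. t=3 → L at (0,4); v=(1,1)
2. t=1 → T at (1,5); v=(1,-1)
3. t=5 → B at (6,0); v=(1,1)

Final position: (6,0)
Wall sequence: LTB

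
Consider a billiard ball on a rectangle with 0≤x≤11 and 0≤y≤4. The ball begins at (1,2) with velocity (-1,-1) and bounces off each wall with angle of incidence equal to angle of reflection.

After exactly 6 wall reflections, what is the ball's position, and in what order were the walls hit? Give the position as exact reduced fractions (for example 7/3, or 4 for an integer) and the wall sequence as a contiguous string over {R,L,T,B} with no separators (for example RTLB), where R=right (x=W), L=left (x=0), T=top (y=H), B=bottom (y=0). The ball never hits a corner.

Final position: (9,4)
Wall sequence: LBTBRT

1. t=1 → L at (0,1); v=(1,-1)
2. t=1 → B at (1,0); v=(1,1)
3. t=4 → T at (5,4); v=(1,-1)
4. t=4 → B at (9,0); v=(1,1)
5. t=2 → R at (11,2); v=(-1,1)
6. t=2 → T at (9,4); v=(-1,-1)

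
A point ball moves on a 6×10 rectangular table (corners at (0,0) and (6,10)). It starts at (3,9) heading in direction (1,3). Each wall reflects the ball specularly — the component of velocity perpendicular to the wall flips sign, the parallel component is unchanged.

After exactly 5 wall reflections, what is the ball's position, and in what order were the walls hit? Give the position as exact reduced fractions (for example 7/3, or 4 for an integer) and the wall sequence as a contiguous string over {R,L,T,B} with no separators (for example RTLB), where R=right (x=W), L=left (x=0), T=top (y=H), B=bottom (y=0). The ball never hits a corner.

Final position: (0,4)
Wall sequence: TRBTL

1. t=1/3 → T at (10/3,10); v=(1,-3)
2. t=8/3 → R at (6,2); v=(-1,-3)
3. t=2/3 → B at (16/3,0); v=(-1,3)
4. t=10/3 → T at (2,10); v=(-1,-3)
5. t=2 → L at (0,4); v=(1,-3)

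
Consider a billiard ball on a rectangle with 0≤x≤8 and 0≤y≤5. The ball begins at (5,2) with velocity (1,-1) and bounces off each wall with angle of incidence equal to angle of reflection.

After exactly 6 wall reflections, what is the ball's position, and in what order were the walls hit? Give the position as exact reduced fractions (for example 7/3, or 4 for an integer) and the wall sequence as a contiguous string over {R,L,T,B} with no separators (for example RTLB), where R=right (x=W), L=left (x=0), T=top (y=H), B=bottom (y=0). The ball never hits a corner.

1. t=2 → B at (7,0); v=(1,1)
2. t=1 → R at (8,1); v=(-1,1)
3. t=4 → T at (4,5); v=(-1,-1)
4. t=4 → L at (0,1); v=(1,-1)
5. t=1 → B at (1,0); v=(1,1)
6. t=5 → T at (6,5); v=(1,-1)

Final position: (6,5)
Wall sequence: BRTLBT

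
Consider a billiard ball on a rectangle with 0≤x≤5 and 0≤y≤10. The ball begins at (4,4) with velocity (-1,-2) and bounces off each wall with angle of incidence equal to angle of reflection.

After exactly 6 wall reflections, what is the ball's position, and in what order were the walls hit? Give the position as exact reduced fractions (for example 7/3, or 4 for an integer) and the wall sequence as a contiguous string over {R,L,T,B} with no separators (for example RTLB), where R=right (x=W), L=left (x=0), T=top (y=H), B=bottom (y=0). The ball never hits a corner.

1. t=2 → B at (2,0); v=(-1,2)
2. t=2 → L at (0,4); v=(1,2)
3. t=3 → T at (3,10); v=(1,-2)
4. t=2 → R at (5,6); v=(-1,-2)
5. t=3 → B at (2,0); v=(-1,2)
6. t=2 → L at (0,4); v=(1,2)

Final position: (0,4)
Wall sequence: BLTRBL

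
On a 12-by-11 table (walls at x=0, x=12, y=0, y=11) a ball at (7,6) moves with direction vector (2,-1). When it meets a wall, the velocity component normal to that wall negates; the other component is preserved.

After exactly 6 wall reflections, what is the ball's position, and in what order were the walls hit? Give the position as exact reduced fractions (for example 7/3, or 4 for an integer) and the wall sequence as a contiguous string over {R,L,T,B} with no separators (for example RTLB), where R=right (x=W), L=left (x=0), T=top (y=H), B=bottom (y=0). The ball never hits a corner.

Final position: (0,15/2)
Wall sequence: RBLRTL

1. t=5/2 → R at (12,7/2); v=(-2,-1)
2. t=7/2 → B at (5,0); v=(-2,1)
3. t=5/2 → L at (0,5/2); v=(2,1)
4. t=6 → R at (12,17/2); v=(-2,1)
5. t=5/2 → T at (7,11); v=(-2,-1)
6. t=7/2 → L at (0,15/2); v=(2,-1)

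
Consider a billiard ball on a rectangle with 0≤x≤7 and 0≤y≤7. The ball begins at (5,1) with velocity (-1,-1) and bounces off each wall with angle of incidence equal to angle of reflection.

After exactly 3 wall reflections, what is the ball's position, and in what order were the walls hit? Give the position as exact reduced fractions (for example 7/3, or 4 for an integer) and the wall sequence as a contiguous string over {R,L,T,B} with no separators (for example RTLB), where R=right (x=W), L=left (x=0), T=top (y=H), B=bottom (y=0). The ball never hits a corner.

Final position: (3,7)
Wall sequence: BLT

1. t=1 → B at (4,0); v=(-1,1)
2. t=4 → L at (0,4); v=(1,1)
3. t=3 → T at (3,7); v=(1,-1)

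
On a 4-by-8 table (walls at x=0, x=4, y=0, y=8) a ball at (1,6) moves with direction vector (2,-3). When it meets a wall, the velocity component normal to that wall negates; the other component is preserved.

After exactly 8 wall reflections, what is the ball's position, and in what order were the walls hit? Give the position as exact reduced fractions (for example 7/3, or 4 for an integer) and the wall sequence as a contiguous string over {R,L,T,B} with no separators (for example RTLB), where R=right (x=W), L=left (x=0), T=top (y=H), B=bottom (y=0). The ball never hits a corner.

Final position: (4,13/2)
Wall sequence: RBLTRBLR

1. t=3/2 → R at (4,3/2); v=(-2,-3)
2. t=1/2 → B at (3,0); v=(-2,3)
3. t=3/2 → L at (0,9/2); v=(2,3)
4. t=7/6 → T at (7/3,8); v=(2,-3)
5. t=5/6 → R at (4,11/2); v=(-2,-3)
6. t=11/6 → B at (1/3,0); v=(-2,3)
7. t=1/6 → L at (0,1/2); v=(2,3)
8. t=2 → R at (4,13/2); v=(-2,3)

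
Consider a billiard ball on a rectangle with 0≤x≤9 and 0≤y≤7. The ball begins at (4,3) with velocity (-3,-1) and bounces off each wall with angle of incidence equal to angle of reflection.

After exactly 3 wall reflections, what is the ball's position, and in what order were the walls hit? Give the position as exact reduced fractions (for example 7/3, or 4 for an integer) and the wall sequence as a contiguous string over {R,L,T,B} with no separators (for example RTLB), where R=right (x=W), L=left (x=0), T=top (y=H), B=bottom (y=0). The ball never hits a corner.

1. t=4/3 → L at (0,5/3); v=(3,-1)
2. t=5/3 → B at (5,0); v=(3,1)
3. t=4/3 → R at (9,4/3); v=(-3,1)

Final position: (9,4/3)
Wall sequence: LBR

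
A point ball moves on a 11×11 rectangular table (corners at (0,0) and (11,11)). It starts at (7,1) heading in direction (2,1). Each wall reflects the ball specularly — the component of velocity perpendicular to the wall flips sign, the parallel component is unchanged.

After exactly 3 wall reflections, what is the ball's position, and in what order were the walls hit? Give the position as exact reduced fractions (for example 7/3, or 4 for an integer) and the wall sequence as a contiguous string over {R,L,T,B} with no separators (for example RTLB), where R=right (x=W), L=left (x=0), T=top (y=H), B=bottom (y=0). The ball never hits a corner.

1. t=2 → R at (11,3); v=(-2,1)
2. t=11/2 → L at (0,17/2); v=(2,1)
3. t=5/2 → T at (5,11); v=(2,-1)

Final position: (5,11)
Wall sequence: RLT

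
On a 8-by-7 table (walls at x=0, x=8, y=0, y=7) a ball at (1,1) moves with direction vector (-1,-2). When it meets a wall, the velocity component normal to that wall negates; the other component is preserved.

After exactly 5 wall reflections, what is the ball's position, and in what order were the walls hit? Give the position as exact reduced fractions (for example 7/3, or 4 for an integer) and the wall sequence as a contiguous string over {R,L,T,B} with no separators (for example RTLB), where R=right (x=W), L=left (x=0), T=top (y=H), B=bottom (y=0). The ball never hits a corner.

1. t=1/2 → B at (1/2,0); v=(-1,2)
2. t=1/2 → L at (0,1); v=(1,2)
3. t=3 → T at (3,7); v=(1,-2)
4. t=7/2 → B at (13/2,0); v=(1,2)
5. t=3/2 → R at (8,3); v=(-1,2)

Final position: (8,3)
Wall sequence: BLTBR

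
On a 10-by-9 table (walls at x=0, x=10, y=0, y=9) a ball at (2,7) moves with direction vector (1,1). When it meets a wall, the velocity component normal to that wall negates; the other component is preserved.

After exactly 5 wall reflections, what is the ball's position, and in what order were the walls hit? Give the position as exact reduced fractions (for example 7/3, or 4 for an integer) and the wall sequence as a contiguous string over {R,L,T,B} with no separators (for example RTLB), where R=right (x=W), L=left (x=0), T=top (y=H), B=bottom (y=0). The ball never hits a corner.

Final position: (2,9)
Wall sequence: TRBLT

1. t=2 → T at (4,9); v=(1,-1)
2. t=6 → R at (10,3); v=(-1,-1)
3. t=3 → B at (7,0); v=(-1,1)
4. t=7 → L at (0,7); v=(1,1)
5. t=2 → T at (2,9); v=(1,-1)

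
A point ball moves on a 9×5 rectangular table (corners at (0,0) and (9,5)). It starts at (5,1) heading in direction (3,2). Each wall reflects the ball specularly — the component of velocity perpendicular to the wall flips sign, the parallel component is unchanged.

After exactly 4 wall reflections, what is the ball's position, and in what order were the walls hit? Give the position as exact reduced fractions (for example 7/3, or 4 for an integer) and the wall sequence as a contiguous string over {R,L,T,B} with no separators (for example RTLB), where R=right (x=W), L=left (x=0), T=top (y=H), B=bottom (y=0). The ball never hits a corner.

Final position: (1/2,0)
Wall sequence: RTLB

1. t=4/3 → R at (9,11/3); v=(-3,2)
2. t=2/3 → T at (7,5); v=(-3,-2)
3. t=7/3 → L at (0,1/3); v=(3,-2)
4. t=1/6 → B at (1/2,0); v=(3,2)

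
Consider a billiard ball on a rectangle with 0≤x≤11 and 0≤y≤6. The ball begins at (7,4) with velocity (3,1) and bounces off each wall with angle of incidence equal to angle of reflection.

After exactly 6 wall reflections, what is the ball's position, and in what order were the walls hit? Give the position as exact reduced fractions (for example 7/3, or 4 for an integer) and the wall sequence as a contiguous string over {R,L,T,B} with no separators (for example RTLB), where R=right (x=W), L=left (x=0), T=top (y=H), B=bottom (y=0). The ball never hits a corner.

Final position: (0,13/3)
Wall sequence: RTLBRL

1. t=4/3 → R at (11,16/3); v=(-3,1)
2. t=2/3 → T at (9,6); v=(-3,-1)
3. t=3 → L at (0,3); v=(3,-1)
4. t=3 → B at (9,0); v=(3,1)
5. t=2/3 → R at (11,2/3); v=(-3,1)
6. t=11/3 → L at (0,13/3); v=(3,1)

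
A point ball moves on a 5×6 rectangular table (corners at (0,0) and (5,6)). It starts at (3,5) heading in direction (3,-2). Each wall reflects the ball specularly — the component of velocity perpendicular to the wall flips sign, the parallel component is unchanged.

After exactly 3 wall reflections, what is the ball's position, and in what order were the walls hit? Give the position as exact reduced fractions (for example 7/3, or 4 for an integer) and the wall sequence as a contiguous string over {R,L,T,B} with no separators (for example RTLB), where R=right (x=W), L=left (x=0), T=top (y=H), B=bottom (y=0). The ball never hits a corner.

1. t=2/3 → R at (5,11/3); v=(-3,-2)
2. t=5/3 → L at (0,1/3); v=(3,-2)
3. t=1/6 → B at (1/2,0); v=(3,2)

Final position: (1/2,0)
Wall sequence: RLB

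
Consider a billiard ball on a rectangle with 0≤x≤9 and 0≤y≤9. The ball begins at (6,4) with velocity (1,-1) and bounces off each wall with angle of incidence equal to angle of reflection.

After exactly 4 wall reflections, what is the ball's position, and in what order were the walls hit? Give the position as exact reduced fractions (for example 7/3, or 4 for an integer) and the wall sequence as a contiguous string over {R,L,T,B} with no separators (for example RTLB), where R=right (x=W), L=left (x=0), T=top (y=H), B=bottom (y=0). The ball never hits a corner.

1. t=3 → R at (9,1); v=(-1,-1)
2. t=1 → B at (8,0); v=(-1,1)
3. t=8 → L at (0,8); v=(1,1)
4. t=1 → T at (1,9); v=(1,-1)

Final position: (1,9)
Wall sequence: RBLT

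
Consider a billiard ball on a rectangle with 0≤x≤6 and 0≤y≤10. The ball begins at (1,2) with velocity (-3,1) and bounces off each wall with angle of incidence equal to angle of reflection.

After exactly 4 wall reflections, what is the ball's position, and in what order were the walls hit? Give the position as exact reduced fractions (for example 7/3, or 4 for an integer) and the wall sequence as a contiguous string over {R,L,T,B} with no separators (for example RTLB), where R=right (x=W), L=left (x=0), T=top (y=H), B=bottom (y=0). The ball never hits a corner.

Final position: (6,25/3)
Wall sequence: LRLR

1. t=1/3 → L at (0,7/3); v=(3,1)
2. t=2 → R at (6,13/3); v=(-3,1)
3. t=2 → L at (0,19/3); v=(3,1)
4. t=2 → R at (6,25/3); v=(-3,1)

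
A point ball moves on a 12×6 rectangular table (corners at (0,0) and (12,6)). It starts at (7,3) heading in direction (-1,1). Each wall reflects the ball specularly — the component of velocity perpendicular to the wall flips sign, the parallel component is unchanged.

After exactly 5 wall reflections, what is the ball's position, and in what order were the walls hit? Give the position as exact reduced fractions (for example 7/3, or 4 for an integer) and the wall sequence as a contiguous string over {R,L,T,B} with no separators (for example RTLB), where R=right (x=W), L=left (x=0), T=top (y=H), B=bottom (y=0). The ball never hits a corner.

Final position: (12,2)
Wall sequence: TLBTR

1. t=3 → T at (4,6); v=(-1,-1)
2. t=4 → L at (0,2); v=(1,-1)
3. t=2 → B at (2,0); v=(1,1)
4. t=6 → T at (8,6); v=(1,-1)
5. t=4 → R at (12,2); v=(-1,-1)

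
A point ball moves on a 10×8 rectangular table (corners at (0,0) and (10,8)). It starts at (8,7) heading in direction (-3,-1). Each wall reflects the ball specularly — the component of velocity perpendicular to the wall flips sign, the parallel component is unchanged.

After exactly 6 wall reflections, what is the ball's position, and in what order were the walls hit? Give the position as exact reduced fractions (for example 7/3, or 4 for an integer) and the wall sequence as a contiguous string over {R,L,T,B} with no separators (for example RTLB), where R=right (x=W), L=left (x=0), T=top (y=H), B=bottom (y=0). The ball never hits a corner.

Final position: (3,8)
Wall sequence: LRBLRT

1. t=8/3 → L at (0,13/3); v=(3,-1)
2. t=10/3 → R at (10,1); v=(-3,-1)
3. t=1 → B at (7,0); v=(-3,1)
4. t=7/3 → L at (0,7/3); v=(3,1)
5. t=10/3 → R at (10,17/3); v=(-3,1)
6. t=7/3 → T at (3,8); v=(-3,-1)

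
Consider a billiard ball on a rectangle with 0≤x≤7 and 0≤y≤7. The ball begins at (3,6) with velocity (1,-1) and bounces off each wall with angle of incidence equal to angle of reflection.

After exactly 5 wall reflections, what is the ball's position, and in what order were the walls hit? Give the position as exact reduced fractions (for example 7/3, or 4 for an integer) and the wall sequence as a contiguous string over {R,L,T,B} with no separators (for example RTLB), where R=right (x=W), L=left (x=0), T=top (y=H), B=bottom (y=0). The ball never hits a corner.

Final position: (7,2)
Wall sequence: RBLTR

1. t=4 → R at (7,2); v=(-1,-1)
2. t=2 → B at (5,0); v=(-1,1)
3. t=5 → L at (0,5); v=(1,1)
4. t=2 → T at (2,7); v=(1,-1)
5. t=5 → R at (7,2); v=(-1,-1)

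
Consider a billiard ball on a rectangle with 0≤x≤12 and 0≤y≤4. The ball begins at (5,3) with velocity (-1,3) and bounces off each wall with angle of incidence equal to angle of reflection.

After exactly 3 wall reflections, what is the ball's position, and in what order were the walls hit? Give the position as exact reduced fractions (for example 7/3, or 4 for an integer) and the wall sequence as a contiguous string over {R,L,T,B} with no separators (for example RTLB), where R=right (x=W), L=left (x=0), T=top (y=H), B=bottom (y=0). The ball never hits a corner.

1. t=1/3 → T at (14/3,4); v=(-1,-3)
2. t=4/3 → B at (10/3,0); v=(-1,3)
3. t=4/3 → T at (2,4); v=(-1,-3)

Final position: (2,4)
Wall sequence: TBT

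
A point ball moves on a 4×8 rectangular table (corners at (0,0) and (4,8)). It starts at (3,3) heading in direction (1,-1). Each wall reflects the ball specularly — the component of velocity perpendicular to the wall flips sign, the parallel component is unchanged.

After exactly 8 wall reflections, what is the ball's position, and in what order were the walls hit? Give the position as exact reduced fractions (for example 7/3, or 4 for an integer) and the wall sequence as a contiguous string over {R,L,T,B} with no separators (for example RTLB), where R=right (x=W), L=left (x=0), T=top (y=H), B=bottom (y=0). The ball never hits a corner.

1. t=1 → R at (4,2); v=(-1,-1)
2. t=2 → B at (2,0); v=(-1,1)
3. t=2 → L at (0,2); v=(1,1)
4. t=4 → R at (4,6); v=(-1,1)
5. t=2 → T at (2,8); v=(-1,-1)
6. t=2 → L at (0,6); v=(1,-1)
7. t=4 → R at (4,2); v=(-1,-1)
8. t=2 → B at (2,0); v=(-1,1)

Final position: (2,0)
Wall sequence: RBLRTLRB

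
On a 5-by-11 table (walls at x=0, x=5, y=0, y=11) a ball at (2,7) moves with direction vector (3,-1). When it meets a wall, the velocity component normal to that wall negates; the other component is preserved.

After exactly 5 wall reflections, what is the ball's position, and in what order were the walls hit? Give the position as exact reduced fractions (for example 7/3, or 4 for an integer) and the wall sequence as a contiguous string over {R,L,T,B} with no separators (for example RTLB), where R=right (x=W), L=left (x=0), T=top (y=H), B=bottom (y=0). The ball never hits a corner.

Final position: (3,0)
Wall sequence: RLRLB

1. t=1 → R at (5,6); v=(-3,-1)
2. t=5/3 → L at (0,13/3); v=(3,-1)
3. t=5/3 → R at (5,8/3); v=(-3,-1)
4. t=5/3 → L at (0,1); v=(3,-1)
5. t=1 → B at (3,0); v=(3,1)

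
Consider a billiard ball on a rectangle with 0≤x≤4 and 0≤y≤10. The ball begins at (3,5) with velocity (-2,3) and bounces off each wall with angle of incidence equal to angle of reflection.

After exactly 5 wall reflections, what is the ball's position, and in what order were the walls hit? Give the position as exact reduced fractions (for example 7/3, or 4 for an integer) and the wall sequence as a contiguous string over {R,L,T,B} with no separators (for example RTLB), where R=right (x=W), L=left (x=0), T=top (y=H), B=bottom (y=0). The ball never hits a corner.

Final position: (0,3/2)
Wall sequence: LTRBL

1. t=3/2 → L at (0,19/2); v=(2,3)
2. t=1/6 → T at (1/3,10); v=(2,-3)
3. t=11/6 → R at (4,9/2); v=(-2,-3)
4. t=3/2 → B at (1,0); v=(-2,3)
5. t=1/2 → L at (0,3/2); v=(2,3)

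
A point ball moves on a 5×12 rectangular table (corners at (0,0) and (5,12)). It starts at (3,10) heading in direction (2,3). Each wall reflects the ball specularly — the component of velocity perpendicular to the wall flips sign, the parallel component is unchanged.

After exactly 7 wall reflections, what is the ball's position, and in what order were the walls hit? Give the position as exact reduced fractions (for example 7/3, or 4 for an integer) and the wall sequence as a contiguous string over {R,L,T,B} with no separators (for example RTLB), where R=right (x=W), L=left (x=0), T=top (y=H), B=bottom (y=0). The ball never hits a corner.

1. t=2/3 → T at (13/3,12); v=(2,-3)
2. t=1/3 → R at (5,11); v=(-2,-3)
3. t=5/2 → L at (0,7/2); v=(2,-3)
4. t=7/6 → B at (7/3,0); v=(2,3)
5. t=4/3 → R at (5,4); v=(-2,3)
6. t=5/2 → L at (0,23/2); v=(2,3)
7. t=1/6 → T at (1/3,12); v=(2,-3)

Final position: (1/3,12)
Wall sequence: TRLBRLT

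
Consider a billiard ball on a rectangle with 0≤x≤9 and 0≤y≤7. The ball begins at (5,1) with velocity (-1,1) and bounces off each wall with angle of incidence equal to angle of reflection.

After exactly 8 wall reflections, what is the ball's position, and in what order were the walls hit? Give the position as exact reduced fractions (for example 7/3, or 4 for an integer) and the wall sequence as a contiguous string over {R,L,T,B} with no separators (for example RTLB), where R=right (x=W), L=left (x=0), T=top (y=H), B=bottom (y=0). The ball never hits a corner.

Final position: (9,5)
Wall sequence: LTBRTLBR

1. t=5 → L at (0,6); v=(1,1)
2. t=1 → T at (1,7); v=(1,-1)
3. t=7 → B at (8,0); v=(1,1)
4. t=1 → R at (9,1); v=(-1,1)
5. t=6 → T at (3,7); v=(-1,-1)
6. t=3 → L at (0,4); v=(1,-1)
7. t=4 → B at (4,0); v=(1,1)
8. t=5 → R at (9,5); v=(-1,1)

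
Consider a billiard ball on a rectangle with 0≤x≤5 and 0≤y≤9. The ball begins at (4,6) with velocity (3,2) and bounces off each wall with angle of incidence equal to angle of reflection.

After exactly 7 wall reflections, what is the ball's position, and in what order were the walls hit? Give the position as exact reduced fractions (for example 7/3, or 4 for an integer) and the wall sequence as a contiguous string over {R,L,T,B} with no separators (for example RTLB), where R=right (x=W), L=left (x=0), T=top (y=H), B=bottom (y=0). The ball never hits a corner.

1. t=1/3 → R at (5,20/3); v=(-3,2)
2. t=7/6 → T at (3/2,9); v=(-3,-2)
3. t=1/2 → L at (0,8); v=(3,-2)
4. t=5/3 → R at (5,14/3); v=(-3,-2)
5. t=5/3 → L at (0,4/3); v=(3,-2)
6. t=2/3 → B at (2,0); v=(3,2)
7. t=1 → R at (5,2); v=(-3,2)

Final position: (5,2)
Wall sequence: RTLRLBR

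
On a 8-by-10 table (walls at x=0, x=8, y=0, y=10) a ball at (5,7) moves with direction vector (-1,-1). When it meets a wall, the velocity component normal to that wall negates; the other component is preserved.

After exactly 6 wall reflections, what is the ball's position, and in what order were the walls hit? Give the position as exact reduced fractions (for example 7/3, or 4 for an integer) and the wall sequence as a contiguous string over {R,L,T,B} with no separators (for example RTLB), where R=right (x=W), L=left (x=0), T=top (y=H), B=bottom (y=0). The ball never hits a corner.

Final position: (6,0)
Wall sequence: LBRTLB

1. t=5 → L at (0,2); v=(1,-1)
2. t=2 → B at (2,0); v=(1,1)
3. t=6 → R at (8,6); v=(-1,1)
4. t=4 → T at (4,10); v=(-1,-1)
5. t=4 → L at (0,6); v=(1,-1)
6. t=6 → B at (6,0); v=(1,1)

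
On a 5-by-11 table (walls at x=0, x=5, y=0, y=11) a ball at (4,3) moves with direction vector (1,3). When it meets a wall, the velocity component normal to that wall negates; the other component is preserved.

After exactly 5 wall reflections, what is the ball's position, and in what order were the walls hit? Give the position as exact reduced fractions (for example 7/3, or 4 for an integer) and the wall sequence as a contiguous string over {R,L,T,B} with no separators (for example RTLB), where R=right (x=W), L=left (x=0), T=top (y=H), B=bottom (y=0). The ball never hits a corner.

Final position: (4,11)
Wall sequence: RTLBT

1. t=1 → R at (5,6); v=(-1,3)
2. t=5/3 → T at (10/3,11); v=(-1,-3)
3. t=10/3 → L at (0,1); v=(1,-3)
4. t=1/3 → B at (1/3,0); v=(1,3)
5. t=11/3 → T at (4,11); v=(1,-3)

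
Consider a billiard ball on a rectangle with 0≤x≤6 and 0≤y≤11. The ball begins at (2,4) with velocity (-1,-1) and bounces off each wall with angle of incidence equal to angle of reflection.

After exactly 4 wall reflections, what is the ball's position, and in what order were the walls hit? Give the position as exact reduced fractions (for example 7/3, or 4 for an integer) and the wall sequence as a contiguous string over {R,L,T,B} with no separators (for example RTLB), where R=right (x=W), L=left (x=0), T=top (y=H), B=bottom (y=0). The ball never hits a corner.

1. t=2 → L at (0,2); v=(1,-1)
2. t=2 → B at (2,0); v=(1,1)
3. t=4 → R at (6,4); v=(-1,1)
4. t=6 → L at (0,10); v=(1,1)

Final position: (0,10)
Wall sequence: LBRL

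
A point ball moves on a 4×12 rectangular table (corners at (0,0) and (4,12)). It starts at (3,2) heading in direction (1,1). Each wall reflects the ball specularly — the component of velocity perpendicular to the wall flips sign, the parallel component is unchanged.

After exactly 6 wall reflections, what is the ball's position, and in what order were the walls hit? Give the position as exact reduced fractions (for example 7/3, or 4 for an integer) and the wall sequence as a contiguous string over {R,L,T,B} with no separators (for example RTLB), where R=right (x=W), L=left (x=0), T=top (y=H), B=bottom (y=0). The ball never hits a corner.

Final position: (4,5)
Wall sequence: RLRTLR

1. t=1 → R at (4,3); v=(-1,1)
2. t=4 → L at (0,7); v=(1,1)
3. t=4 → R at (4,11); v=(-1,1)
4. t=1 → T at (3,12); v=(-1,-1)
5. t=3 → L at (0,9); v=(1,-1)
6. t=4 → R at (4,5); v=(-1,-1)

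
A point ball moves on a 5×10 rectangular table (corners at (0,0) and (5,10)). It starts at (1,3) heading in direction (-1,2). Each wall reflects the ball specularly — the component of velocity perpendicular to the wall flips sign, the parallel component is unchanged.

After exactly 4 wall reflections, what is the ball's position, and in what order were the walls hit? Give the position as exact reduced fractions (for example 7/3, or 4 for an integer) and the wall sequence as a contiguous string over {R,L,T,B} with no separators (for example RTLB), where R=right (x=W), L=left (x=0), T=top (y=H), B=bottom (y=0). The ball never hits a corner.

1. t=1 → L at (0,5); v=(1,2)
2. t=5/2 → T at (5/2,10); v=(1,-2)
3. t=5/2 → R at (5,5); v=(-1,-2)
4. t=5/2 → B at (5/2,0); v=(-1,2)

Final position: (5/2,0)
Wall sequence: LTRB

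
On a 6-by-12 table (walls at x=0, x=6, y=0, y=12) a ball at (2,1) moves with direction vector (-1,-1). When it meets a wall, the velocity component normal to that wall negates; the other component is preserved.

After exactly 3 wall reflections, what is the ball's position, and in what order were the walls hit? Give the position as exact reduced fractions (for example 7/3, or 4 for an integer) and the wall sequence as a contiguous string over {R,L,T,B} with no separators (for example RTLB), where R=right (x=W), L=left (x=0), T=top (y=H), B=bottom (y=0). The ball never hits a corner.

1. t=1 → B at (1,0); v=(-1,1)
2. t=1 → L at (0,1); v=(1,1)
3. t=6 → R at (6,7); v=(-1,1)

Final position: (6,7)
Wall sequence: BLR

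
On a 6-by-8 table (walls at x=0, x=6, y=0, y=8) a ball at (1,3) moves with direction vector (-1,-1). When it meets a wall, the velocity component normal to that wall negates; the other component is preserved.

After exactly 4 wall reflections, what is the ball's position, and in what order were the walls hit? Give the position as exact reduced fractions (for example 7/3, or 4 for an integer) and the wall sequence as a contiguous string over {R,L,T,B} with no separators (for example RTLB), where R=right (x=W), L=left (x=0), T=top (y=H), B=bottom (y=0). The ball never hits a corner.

1. t=1 → L at (0,2); v=(1,-1)
2. t=2 → B at (2,0); v=(1,1)
3. t=4 → R at (6,4); v=(-1,1)
4. t=4 → T at (2,8); v=(-1,-1)

Final position: (2,8)
Wall sequence: LBRT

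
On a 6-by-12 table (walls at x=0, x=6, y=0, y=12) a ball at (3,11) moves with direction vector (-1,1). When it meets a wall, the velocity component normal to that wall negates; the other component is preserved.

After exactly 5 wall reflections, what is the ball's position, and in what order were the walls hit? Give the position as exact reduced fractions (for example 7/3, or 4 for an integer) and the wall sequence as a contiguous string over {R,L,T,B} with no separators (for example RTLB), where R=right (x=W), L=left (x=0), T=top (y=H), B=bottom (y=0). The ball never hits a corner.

Final position: (0,2)
Wall sequence: TLRBL

1. t=1 → T at (2,12); v=(-1,-1)
2. t=2 → L at (0,10); v=(1,-1)
3. t=6 → R at (6,4); v=(-1,-1)
4. t=4 → B at (2,0); v=(-1,1)
5. t=2 → L at (0,2); v=(1,1)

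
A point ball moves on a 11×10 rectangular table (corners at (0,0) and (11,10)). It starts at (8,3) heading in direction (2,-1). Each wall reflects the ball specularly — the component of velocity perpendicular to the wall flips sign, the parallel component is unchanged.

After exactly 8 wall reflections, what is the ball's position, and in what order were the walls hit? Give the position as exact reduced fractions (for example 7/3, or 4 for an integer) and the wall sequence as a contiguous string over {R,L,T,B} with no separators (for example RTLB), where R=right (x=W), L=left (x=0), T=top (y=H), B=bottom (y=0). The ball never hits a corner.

Final position: (11,1/2)
Wall sequence: RBLRTLBR

1. t=3/2 → R at (11,3/2); v=(-2,-1)
2. t=3/2 → B at (8,0); v=(-2,1)
3. t=4 → L at (0,4); v=(2,1)
4. t=11/2 → R at (11,19/2); v=(-2,1)
5. t=1/2 → T at (10,10); v=(-2,-1)
6. t=5 → L at (0,5); v=(2,-1)
7. t=5 → B at (10,0); v=(2,1)
8. t=1/2 → R at (11,1/2); v=(-2,1)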